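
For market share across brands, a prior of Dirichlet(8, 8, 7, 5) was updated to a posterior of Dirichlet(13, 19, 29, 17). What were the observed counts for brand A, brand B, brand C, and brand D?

counts (5, 11, 22, 12)

For a Dirichlet(α) prior with multinomial counts c, the posterior is Dirichlet(α + c) componentwise.
Counts are posterior − prior componentwise: 13−8=5, 19−8=11, 29−7=22, 17−5=12.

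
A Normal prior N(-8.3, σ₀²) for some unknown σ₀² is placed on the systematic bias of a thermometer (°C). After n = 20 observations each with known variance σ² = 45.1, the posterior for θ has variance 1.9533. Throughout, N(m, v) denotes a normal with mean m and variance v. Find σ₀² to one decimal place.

σ₀² = 14.6

Posterior precision equals prior precision plus data precision: 1/σ_n² = 1/σ₀² + n/σ².
So 1/σ₀² = 1/1.9533 − 20/45.1 = 0.511954 − 0.443459 = 0.068495.
Hence σ₀² = 1/0.068495 ≈ 14.6.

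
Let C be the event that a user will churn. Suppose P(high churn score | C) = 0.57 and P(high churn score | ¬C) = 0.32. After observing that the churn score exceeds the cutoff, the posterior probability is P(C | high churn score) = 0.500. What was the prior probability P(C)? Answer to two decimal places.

P(C) = 0.36

Bayes' rule in odds form gives O(C|E) = O(C)·[P(E|C)/P(E|¬C)], hence O(C) = O(C|E)/LR.
Posterior odds = 0.500/(1−0.500) = 1.0000. LR = 0.57/0.32 = 1.7812.
Prior odds = 1.0000/1.7812 = 0.5614, so P(C) = 0.5614/(1+0.5614) ≈ 0.36.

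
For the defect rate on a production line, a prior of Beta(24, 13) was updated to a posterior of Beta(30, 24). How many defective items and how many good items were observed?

6 defective items and 11 good items

A Beta(a, b) prior with s successes and f failures in binomial data gives a Beta(a+s, b+f) posterior.
Match parameters: s=30−24=6, f=24−13=11.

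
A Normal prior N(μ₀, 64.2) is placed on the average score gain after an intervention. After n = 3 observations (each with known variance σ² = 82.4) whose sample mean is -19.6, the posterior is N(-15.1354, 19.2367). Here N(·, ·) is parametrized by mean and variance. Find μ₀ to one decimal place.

μ₀ = -4.7

The posterior mean is a precision-weighted average: μ_n = (τ₀μ₀ + τ_data·x̄)/(τ₀+τ_data), with τ₀=1/σ₀² and τ_data=n/σ².
Here τ₀ = 1/64.2 = 0.015576 and τ_data = 3/82.4 = 0.036408, so τ_n = 0.051984.
Rearranging for μ₀: μ₀ = (μ_n·τ_n − τ_data·x̄)/τ₀ = (-15.1354·0.051984 − 0.036408·-19.6) / 0.015576 = -0.073202/0.015576 ≈ -4.7.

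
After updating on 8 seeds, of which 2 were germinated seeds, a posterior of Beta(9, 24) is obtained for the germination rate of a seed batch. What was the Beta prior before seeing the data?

A Beta(a, b) prior with s successes and f failures in binomial data gives a Beta(a+s, b+f) posterior.
So a = 9 − 2 = 7 and b = 24 − 6 = 18.

Beta(7, 18)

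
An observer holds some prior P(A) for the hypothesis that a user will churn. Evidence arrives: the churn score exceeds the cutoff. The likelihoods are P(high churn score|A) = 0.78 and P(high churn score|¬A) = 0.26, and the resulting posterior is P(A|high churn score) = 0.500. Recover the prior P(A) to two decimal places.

P(A) = 0.25

In odds form, posterior odds = prior odds × likelihood ratio, so prior odds = posterior odds ÷ LR.
Posterior odds = 0.500/(1−0.500) = 1.0000. LR = 0.78/0.26 = 3.0000.
Prior odds = 1.0000/3.0000 = 0.3333, so P(A) = 0.3333/(1+0.3333) ≈ 0.25.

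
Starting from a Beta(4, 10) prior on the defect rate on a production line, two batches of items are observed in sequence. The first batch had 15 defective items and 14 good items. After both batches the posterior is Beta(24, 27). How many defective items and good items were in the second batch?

Sequential conjugate updates are equivalent to a single update on the pooled data, so total successes = posterior α − prior α and total failures = posterior β − prior β.
Total across both batches: 24−4=20 defective items, 27−10=17 good items.
Subtract the first batch: 20−15=5 defective items and 17−14=3 good items.

5 defective items and 3 good items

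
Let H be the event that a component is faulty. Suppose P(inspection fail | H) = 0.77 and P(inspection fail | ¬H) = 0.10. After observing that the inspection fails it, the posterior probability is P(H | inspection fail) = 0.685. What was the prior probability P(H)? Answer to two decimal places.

P(H) = 0.22

Bayes' rule in odds form gives O(H|E) = O(H)·[P(E|H)/P(E|¬H)], hence O(H) = O(H|E)/LR.
Posterior odds = 0.685/(1−0.685) = 2.1746. LR = 0.77/0.10 = 7.7000.
Prior odds = 2.1746/7.7000 = 0.2824, so P(H) = 0.2824/(1+0.2824) ≈ 0.22.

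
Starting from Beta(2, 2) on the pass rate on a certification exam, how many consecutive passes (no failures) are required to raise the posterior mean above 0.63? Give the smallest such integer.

k = 2

After k passes and 0 failures the posterior is Beta(2+k, 2), with mean (2+k)/(2+2+k).
Set (2+k)/(4+k) > 0.63 and solve: k > (0.63·4 − 2)/(1 − 0.63) = 1.405.
The smallest integer exceeding 1.405 is 2, and checking k=2: (4)/(6) = 0.6667 > 0.63.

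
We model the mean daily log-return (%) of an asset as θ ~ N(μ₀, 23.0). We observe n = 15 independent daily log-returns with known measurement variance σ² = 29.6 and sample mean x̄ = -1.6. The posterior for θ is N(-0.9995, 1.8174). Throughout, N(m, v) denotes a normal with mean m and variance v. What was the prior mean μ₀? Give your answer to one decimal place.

μ₀ = 6.0

With known observation variance, the Normal–Normal posterior has precision τ_n = τ₀ + n/σ² and mean μ_n = (τ₀μ₀ + (n/σ²)x̄)/τ_n.
Here τ₀ = 1/23.0 = 0.043478 and τ_data = 15/29.6 = 0.506757, so τ_n = 0.550235.
Rearranging for μ₀: μ₀ = (μ_n·τ_n − τ_data·x̄)/τ₀ = (-0.9995·0.550235 − 0.506757·-1.6) / 0.043478 = 0.260851/0.043478 ≈ 6.0.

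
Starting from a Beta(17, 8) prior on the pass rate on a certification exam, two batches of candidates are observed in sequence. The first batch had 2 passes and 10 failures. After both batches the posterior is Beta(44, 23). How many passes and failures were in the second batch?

Because Beta–binomial updating is additive in the counts, the combined data contributed (α_post−α_prior, β_post−β_prior) successes and failures.
Total across both batches: 44−17=27 passes, 23−8=15 failures.
Subtract the first batch: 27−2=25 passes and 15−10=5 failures.

25 passes and 5 failures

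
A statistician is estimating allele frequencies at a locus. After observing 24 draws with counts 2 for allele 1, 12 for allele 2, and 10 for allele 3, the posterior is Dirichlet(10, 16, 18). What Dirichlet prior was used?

Dirichlet(8, 4, 8)

For a Dirichlet(α) prior with multinomial counts c, the posterior is Dirichlet(α + c) componentwise.
Subtract each count from the matching posterior parameter: 10−2=8, 16−12=4, 18−10=8.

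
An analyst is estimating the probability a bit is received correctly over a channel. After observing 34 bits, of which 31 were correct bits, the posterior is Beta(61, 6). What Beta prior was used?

A Beta(α, β) prior with s successes and f failures in binomial data gives a Beta(α+s, β+f) posterior.
Subtract the data counts: 61−31=30, 6−3=3.

Beta(30, 3)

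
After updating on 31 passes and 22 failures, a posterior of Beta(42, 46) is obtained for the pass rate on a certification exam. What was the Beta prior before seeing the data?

A Beta(a, b) prior with s successes and f failures in binomial data gives a Beta(a+s, b+f) posterior.
Subtract the data counts: 42−31=11, 46−22=24.

Beta(11, 24)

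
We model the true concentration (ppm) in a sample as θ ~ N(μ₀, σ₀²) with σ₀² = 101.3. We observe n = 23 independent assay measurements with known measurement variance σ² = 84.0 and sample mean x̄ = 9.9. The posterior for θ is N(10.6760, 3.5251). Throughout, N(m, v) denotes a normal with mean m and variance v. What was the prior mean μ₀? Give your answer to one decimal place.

μ₀ = 32.2

The posterior mean is a precision-weighted average: μ_n = (τ₀μ₀ + τ_data·x̄)/(τ₀+τ_data), with τ₀=1/σ₀² and τ_data=n/σ².
Here τ₀ = 1/101.3 = 0.009872 and τ_data = 23/84.0 = 0.273810, so τ_n = 0.283682.
Rearranging for μ₀: μ₀ = (μ_n·τ_n − τ_data·x̄)/τ₀ = (10.6760·0.283682 − 0.273810·9.9) / 0.009872 = 0.317870/0.009872 ≈ 32.2.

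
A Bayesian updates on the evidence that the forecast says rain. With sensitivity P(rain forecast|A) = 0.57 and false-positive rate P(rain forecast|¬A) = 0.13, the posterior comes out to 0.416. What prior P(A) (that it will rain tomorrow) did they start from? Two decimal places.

Bayes' rule in odds form gives O(A|E) = O(A)·[P(E|A)/P(E|¬A)], hence O(A) = O(A|E)/LR.
Posterior odds = 0.416/(1−0.416) = 0.7123. LR = 0.57/0.13 = 4.3846.
Prior odds = 0.7123/4.3846 = 0.1625, so P(A) = 0.1625/(1+0.1625) ≈ 0.14.

P(A) = 0.14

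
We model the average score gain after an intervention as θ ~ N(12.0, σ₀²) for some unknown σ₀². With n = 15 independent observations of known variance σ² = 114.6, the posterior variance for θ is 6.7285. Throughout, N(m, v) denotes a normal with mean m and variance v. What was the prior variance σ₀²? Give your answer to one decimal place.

σ₀² = 56.4

Posterior precision equals prior precision plus data precision: 1/σ_n² = 1/σ₀² + n/σ².
So 1/σ₀² = 1/6.7285 − 15/114.6 = 0.148622 − 0.130890 = 0.017732.
Hence σ₀² = 1/0.017732 ≈ 56.4.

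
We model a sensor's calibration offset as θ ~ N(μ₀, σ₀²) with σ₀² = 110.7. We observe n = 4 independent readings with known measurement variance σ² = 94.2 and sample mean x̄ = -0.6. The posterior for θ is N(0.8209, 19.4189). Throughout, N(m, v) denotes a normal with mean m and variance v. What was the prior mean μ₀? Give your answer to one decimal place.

μ₀ = 7.5

The posterior mean is a precision-weighted average: μ_n = (τ₀μ₀ + τ_data·x̄)/(τ₀+τ_data), with τ₀=1/σ₀² and τ_data=n/σ².
Here τ₀ = 1/110.7 = 0.009033 and τ_data = 4/94.2 = 0.042463, so τ_n = 0.051496.
Rearranging for μ₀: μ₀ = (μ_n·τ_n − τ_data·x̄)/τ₀ = (0.8209·0.051496 − 0.042463·-0.6) / 0.009033 = 0.067751/0.009033 ≈ 7.5.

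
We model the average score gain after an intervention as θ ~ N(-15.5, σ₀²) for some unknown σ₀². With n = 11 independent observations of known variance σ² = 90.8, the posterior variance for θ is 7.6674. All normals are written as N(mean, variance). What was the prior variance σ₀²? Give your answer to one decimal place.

σ₀² = 107.8

For the Normal–Normal model with known σ², precisions add: τ_n = τ₀ + n/σ².
So 1/σ₀² = 1/7.6674 − 11/90.8 = 0.130422 − 0.121145 = 0.009277.
Hence σ₀² = 1/0.009277 ≈ 107.8.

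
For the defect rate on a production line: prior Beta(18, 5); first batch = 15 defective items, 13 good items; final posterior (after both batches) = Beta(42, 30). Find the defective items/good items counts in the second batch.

Because Beta–binomial updating is additive in the counts, the combined data contributed (α_post−α_prior, β_post−β_prior) successes and failures.
Total across both batches: 42−18=24 defective items, 30−5=25 good items.
Subtract the first batch: 24−15=9 defective items and 25−13=12 good items.

9 defective items and 12 good items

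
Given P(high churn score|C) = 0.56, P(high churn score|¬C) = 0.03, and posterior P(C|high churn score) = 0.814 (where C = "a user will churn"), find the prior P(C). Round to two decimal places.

P(C) = 0.19

Bayes' rule in odds form gives O(C|E) = O(C)·[P(E|C)/P(E|¬C)], hence O(C) = O(C|E)/LR.
Posterior odds = 0.814/(1−0.814) = 4.3763. LR = 0.56/0.03 = 18.6667.
Prior odds = 4.3763/18.6667 = 0.2344, so P(C) = 0.2344/(1+0.2344) ≈ 0.19.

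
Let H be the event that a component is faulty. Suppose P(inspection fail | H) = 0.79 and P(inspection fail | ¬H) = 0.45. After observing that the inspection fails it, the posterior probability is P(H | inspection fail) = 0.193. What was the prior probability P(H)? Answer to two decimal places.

P(H) = 0.12

In odds form, posterior odds = prior odds × likelihood ratio, so prior odds = posterior odds ÷ LR.
Posterior odds = 0.193/(1−0.193) = 0.2392. LR = 0.79/0.45 = 1.7556.
Prior odds = 0.2392/1.7556 = 0.1362, so P(H) = 0.1362/(1+0.1362) ≈ 0.12.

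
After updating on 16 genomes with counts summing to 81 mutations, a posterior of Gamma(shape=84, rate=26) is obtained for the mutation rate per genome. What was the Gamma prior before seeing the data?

Gamma–Poisson conjugacy: posterior shape = α + Σxᵢ, posterior rate = β + n.
So α = 84 − 81 = 3 and β = 26 − 16 = 10.

Gamma(shape=3, rate=10)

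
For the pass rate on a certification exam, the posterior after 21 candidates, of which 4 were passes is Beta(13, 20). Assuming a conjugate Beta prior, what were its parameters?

Under Beta–binomial conjugacy the posterior parameters are (α+s, β+f).
So α = 13 − 4 = 9 and β = 20 − 17 = 3.

Beta(9, 3)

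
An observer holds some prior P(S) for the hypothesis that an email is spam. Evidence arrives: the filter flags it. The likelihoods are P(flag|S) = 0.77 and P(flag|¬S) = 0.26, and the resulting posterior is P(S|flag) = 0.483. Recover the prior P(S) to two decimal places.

In odds form, posterior odds = prior odds × likelihood ratio, so prior odds = posterior odds ÷ LR.
Posterior odds = 0.483/(1−0.483) = 0.9342. LR = 0.77/0.26 = 2.9615.
Prior odds = 0.9342/2.9615 = 0.3154, so P(S) = 0.3154/(1+0.3154) ≈ 0.24.

P(S) = 0.24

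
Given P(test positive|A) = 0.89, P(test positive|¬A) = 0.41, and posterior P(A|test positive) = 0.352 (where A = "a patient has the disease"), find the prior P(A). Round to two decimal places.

P(A) = 0.20

In odds form, posterior odds = prior odds × likelihood ratio, so prior odds = posterior odds ÷ LR.
Posterior odds = 0.352/(1−0.352) = 0.5432. LR = 0.89/0.41 = 2.1707.
Prior odds = 0.5432/2.1707 = 0.2502, so P(A) = 0.2502/(1+0.2502) ≈ 0.20.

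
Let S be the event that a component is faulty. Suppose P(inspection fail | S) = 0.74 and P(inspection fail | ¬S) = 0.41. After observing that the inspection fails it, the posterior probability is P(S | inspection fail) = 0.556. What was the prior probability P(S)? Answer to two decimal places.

In odds form, posterior odds = prior odds × likelihood ratio, so prior odds = posterior odds ÷ LR.
Posterior odds = 0.556/(1−0.556) = 1.2523. LR = 0.74/0.41 = 1.8049.
Prior odds = 1.2523/1.8049 = 0.6938, so P(S) = 0.6938/(1+0.6938) ≈ 0.41.

P(S) = 0.41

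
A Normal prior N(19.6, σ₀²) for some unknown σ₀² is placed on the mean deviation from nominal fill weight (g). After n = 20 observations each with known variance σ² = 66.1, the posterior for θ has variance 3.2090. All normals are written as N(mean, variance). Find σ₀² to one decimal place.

σ₀² = 110.5

Posterior precision equals prior precision plus data precision: 1/σ_n² = 1/σ₀² + n/σ².
So 1/σ₀² = 1/3.2090 − 20/66.1 = 0.311624 − 0.302572 = 0.009052.
Hence σ₀² = 1/0.009052 ≈ 110.5.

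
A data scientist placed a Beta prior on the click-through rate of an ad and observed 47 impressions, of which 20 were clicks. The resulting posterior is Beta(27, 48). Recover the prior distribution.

Beta(7, 21)

Beta is conjugate to the binomial likelihood: posterior = Beta(a+s, b+f).
So a = 27 − 20 = 7 and b = 48 − 27 = 21.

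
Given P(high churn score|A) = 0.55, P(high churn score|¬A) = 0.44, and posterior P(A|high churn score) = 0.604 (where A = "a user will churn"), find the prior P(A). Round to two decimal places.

In odds form, posterior odds = prior odds × likelihood ratio, so prior odds = posterior odds ÷ LR.
Posterior odds = 0.604/(1−0.604) = 1.5253. LR = 0.55/0.44 = 1.2500.
Prior odds = 1.5253/1.2500 = 1.2202, so P(A) = 1.2202/(1+1.2202) ≈ 0.55.

P(A) = 0.55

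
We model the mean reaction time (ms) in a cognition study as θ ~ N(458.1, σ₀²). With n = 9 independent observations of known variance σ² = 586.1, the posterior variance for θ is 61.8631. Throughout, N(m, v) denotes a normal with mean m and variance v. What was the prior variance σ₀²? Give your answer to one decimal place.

σ₀² = 1236.1

Posterior precision equals prior precision plus data precision: 1/σ_n² = 1/σ₀² + n/σ².
So 1/σ₀² = 1/61.8631 − 9/586.1 = 0.016165 − 0.015356 = 0.000809.
Hence σ₀² = 1/0.000809 ≈ 1236.1.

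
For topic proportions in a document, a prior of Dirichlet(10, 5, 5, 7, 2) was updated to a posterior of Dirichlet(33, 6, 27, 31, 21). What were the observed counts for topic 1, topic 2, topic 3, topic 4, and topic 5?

counts (23, 1, 22, 24, 19)

For a Dirichlet(α) prior with multinomial counts c, the posterior is Dirichlet(α + c) componentwise.
Counts are posterior − prior componentwise: 33−10=23, 6−5=1, 27−5=22, 31−7=24, 21−2=19.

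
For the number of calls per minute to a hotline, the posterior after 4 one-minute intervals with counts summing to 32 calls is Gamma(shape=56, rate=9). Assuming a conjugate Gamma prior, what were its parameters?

Gamma(shape=24, rate=5)

A Gamma(α, β) prior (rate parametrization) on a Poisson rate with n observations summing to S gives posterior Gamma(α+S, β+n).
So α = 56 − 32 = 24 and β = 9 − 4 = 5.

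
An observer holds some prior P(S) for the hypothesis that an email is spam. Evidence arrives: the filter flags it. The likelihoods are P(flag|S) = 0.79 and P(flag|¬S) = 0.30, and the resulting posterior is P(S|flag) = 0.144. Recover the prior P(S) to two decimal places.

In odds form, posterior odds = prior odds × likelihood ratio, so prior odds = posterior odds ÷ LR.
Posterior odds = 0.144/(1−0.144) = 0.1682. LR = 0.79/0.30 = 2.6333.
Prior odds = 0.1682/2.6333 = 0.0639, so P(S) = 0.0639/(1+0.0639) ≈ 0.06.

P(S) = 0.06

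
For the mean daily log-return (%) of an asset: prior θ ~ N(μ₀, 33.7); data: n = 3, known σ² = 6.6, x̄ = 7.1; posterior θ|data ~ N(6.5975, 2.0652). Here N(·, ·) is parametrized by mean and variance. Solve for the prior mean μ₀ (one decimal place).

μ₀ = -1.1

The posterior mean is a precision-weighted average: μ_n = (τ₀μ₀ + τ_data·x̄)/(τ₀+τ_data), with τ₀=1/σ₀² and τ_data=n/σ².
Here τ₀ = 1/33.7 = 0.029674 and τ_data = 3/6.6 = 0.454545, so τ_n = 0.484219.
Rearranging for μ₀: μ₀ = (μ_n·τ_n − τ_data·x̄)/τ₀ = (6.5975·0.484219 − 0.454545·7.1) / 0.029674 = -0.032635/0.029674 ≈ -1.1.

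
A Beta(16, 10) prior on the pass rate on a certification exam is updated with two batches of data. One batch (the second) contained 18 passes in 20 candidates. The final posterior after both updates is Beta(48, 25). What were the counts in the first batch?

Because Beta–binomial updating is additive in the counts, the combined data contributed (α_post−α_prior, β_post−β_prior) successes and failures.
Total across both batches: 48−16=32 passes, 25−10=15 failures.
Subtract the second batch: 32−18=14 passes and 15−2=13 failures.

14 passes and 13 failures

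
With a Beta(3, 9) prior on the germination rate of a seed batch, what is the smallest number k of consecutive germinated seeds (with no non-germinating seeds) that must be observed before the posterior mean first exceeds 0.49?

k = 6

After k germinated seeds and 0 non-germinating seeds the posterior is Beta(3+k, 9), with mean (3+k)/(3+9+k).
Set (3+k)/(12+k) > 0.49 and solve: k > (0.49·12 − 3)/(1 − 0.49) = 5.647.
The smallest integer exceeding 5.647 is 6.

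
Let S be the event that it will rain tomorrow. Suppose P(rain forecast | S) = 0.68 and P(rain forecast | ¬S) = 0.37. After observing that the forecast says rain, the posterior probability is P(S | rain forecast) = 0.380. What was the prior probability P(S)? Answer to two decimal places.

Bayes' rule in odds form gives O(S|E) = O(S)·[P(E|S)/P(E|¬S)], hence O(S) = O(S|E)/LR.
Posterior odds = 0.380/(1−0.380) = 0.6129. LR = 0.68/0.37 = 1.8378.
Prior odds = 0.6129/1.8378 = 0.3335, so P(S) = 0.3335/(1+0.3335) ≈ 0.25.

P(S) = 0.25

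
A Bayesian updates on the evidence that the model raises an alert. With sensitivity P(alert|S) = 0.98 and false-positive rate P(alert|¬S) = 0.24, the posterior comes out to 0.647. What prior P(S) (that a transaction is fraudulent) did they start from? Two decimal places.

Bayes' rule in odds form gives O(S|E) = O(S)·[P(E|S)/P(E|¬S)], hence O(S) = O(S|E)/LR.
Posterior odds = 0.647/(1−0.647) = 1.8329. LR = 0.98/0.24 = 4.0833.
Prior odds = 1.8329/4.0833 = 0.4489, so P(S) = 0.4489/(1+0.4489) ≈ 0.31.

P(S) = 0.31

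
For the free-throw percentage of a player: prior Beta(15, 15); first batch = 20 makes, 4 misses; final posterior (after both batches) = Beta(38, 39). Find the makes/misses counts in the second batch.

3 makes and 20 misses

Sequential conjugate updates are equivalent to a single update on the pooled data, so total successes = posterior α − prior α and total failures = posterior β − prior β.
Total across both batches: 38−15=23 makes, 39−15=24 misses.
Subtract the first batch: 23−20=3 makes and 24−4=20 misses.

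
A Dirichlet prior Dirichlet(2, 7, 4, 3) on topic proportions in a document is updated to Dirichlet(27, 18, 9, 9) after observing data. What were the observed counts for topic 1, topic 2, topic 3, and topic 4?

counts (25, 11, 5, 6)

For a Dirichlet(α) prior with multinomial counts c, the posterior is Dirichlet(α + c) componentwise.
Counts are posterior − prior componentwise: 27−2=25, 18−7=11, 9−4=5, 9−3=6.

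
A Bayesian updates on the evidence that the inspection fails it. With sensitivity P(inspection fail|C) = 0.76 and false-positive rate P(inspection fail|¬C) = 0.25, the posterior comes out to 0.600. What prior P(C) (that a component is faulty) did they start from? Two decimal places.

P(C) = 0.33

Bayes' rule in odds form gives O(C|E) = O(C)·[P(E|C)/P(E|¬C)], hence O(C) = O(C|E)/LR.
Posterior odds = 0.600/(1−0.600) = 1.5000. LR = 0.76/0.25 = 3.0400.
Prior odds = 1.5000/3.0400 = 0.4934, so P(C) = 0.4934/(1+0.4934) ≈ 0.33.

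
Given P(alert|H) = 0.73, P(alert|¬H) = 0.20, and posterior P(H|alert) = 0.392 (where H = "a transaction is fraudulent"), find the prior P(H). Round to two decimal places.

In odds form, posterior odds = prior odds × likelihood ratio, so prior odds = posterior odds ÷ LR.
Posterior odds = 0.392/(1−0.392) = 0.6447. LR = 0.73/0.20 = 3.6500.
Prior odds = 0.6447/3.6500 = 0.1766, so P(H) = 0.1766/(1+0.1766) ≈ 0.15.

P(H) = 0.15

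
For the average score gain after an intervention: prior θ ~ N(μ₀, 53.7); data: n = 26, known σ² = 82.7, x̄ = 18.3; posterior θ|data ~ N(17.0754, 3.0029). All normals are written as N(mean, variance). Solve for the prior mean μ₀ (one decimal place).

μ₀ = -3.6

With known observation variance, the Normal–Normal posterior has precision τ_n = τ₀ + n/σ² and mean μ_n = (τ₀μ₀ + (n/σ²)x̄)/τ_n.
Here τ₀ = 1/53.7 = 0.018622 and τ_data = 26/82.7 = 0.314389, so τ_n = 0.333011.
Rearranging for μ₀: μ₀ = (μ_n·τ_n − τ_data·x̄)/τ₀ = (17.0754·0.333011 − 0.314389·18.3) / 0.018622 = -0.067023/0.018622 ≈ -3.6.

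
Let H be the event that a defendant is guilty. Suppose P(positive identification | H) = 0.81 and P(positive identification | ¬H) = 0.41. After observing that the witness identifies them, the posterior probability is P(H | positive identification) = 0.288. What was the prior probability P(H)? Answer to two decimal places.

Bayes' rule in odds form gives O(H|E) = O(H)·[P(E|H)/P(E|¬H)], hence O(H) = O(H|E)/LR.
Posterior odds = 0.288/(1−0.288) = 0.4045. LR = 0.81/0.41 = 1.9756.
Prior odds = 0.4045/1.9756 = 0.2047, so P(H) = 0.2047/(1+0.2047) ≈ 0.17.

P(H) = 0.17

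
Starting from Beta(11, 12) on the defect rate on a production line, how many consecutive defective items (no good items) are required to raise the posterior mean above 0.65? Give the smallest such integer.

k = 12

After k defective items and 0 good items the posterior is Beta(11+k, 12), with mean (11+k)/(11+12+k).
Set (11+k)/(23+k) > 0.65 and solve: k > (0.65·23 − 11)/(1 − 0.65) = 11.286.
The smallest integer exceeding 11.286 is 12, and checking k=12: (23)/(35) = 0.6571 > 0.65.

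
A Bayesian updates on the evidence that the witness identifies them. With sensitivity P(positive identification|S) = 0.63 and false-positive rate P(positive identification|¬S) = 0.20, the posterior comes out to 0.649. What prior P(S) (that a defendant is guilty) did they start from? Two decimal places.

In odds form, posterior odds = prior odds × likelihood ratio, so prior odds = posterior odds ÷ LR.
Posterior odds = 0.649/(1−0.649) = 1.8490. LR = 0.63/0.20 = 3.1500.
Prior odds = 1.8490/3.1500 = 0.5870, so P(S) = 0.5870/(1+0.5870) ≈ 0.37.

P(S) = 0.37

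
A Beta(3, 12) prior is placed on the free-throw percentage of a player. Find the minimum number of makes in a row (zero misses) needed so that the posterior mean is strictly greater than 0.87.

After k makes and 0 misses the posterior is Beta(3+k, 12), with mean (3+k)/(3+12+k).
Set (3+k)/(15+k) > 0.87 and solve: k > (0.87·15 − 3)/(1 − 0.87) = 77.308.
The smallest integer exceeding 77.308 is 78, and checking k=78: (81)/(93) = 0.8710 > 0.87.

k = 78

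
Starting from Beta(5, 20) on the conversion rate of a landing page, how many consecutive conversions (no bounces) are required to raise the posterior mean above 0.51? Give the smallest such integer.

k = 16

After k conversions and 0 bounces the posterior is Beta(5+k, 20), with mean (5+k)/(5+20+k).
Set (5+k)/(25+k) > 0.51 and solve: k > (0.51·25 − 5)/(1 − 0.51) = 15.816.
The smallest integer exceeding 15.816 is 16.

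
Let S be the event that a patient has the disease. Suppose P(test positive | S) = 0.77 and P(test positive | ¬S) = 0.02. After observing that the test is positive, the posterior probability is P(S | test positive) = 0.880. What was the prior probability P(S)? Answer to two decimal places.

P(S) = 0.16

In odds form, posterior odds = prior odds × likelihood ratio, so prior odds = posterior odds ÷ LR.
Posterior odds = 0.880/(1−0.880) = 7.3333. LR = 0.77/0.02 = 38.5000.
Prior odds = 7.3333/38.5000 = 0.1905, so P(S) = 0.1905/(1+0.1905) ≈ 0.16.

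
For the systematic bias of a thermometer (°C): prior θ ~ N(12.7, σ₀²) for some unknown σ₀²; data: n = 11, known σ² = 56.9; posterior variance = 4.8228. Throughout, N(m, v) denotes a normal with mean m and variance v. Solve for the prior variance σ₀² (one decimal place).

Posterior precision equals prior precision plus data precision: 1/σ_n² = 1/σ₀² + n/σ².
So 1/σ₀² = 1/4.8228 − 11/56.9 = 0.207348 − 0.193322 = 0.014026.
Hence σ₀² = 1/0.014026 ≈ 71.3.

σ₀² = 71.3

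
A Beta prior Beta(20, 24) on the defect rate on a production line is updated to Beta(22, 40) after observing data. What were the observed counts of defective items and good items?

Under Beta–binomial conjugacy the posterior parameters are (α+s, β+f).
Match parameters: s=22−20=2, f=40−24=16.

2 defective items and 16 good items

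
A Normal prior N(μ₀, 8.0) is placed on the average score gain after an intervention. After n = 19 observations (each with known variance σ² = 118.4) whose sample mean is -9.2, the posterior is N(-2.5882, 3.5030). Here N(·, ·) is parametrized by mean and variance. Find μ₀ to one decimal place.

The posterior mean is a precision-weighted average: μ_n = (τ₀μ₀ + τ_data·x̄)/(τ₀+τ_data), with τ₀=1/σ₀² and τ_data=n/σ².
Here τ₀ = 1/8.0 = 0.125000 and τ_data = 19/118.4 = 0.160473, so τ_n = 0.285473.
Rearranging for μ₀: μ₀ = (μ_n·τ_n − τ_data·x̄)/τ₀ = (-2.5882·0.285473 − 0.160473·-9.2) / 0.125000 = 0.737490/0.125000 ≈ 5.9.

μ₀ = 5.9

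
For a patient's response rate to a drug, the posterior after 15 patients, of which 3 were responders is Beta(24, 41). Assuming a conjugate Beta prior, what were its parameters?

A Beta(α, β) prior with s successes and f failures in binomial data gives a Beta(α+s, β+f) posterior.
So α = 24 − 3 = 21 and β = 41 − 12 = 29.

Beta(21, 29)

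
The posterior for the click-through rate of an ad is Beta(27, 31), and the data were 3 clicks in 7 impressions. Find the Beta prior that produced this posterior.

Beta(24, 27)

A Beta(α, β) prior with s successes and f failures in binomial data gives a Beta(α+s, β+f) posterior.
Subtract the data counts: 27−3=24, 31−4=27.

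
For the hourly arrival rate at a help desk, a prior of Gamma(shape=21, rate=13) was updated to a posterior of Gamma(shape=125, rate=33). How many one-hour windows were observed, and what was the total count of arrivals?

Gamma–Poisson conjugacy: posterior shape = α + Σxᵢ, posterior rate = β + n.
Matching: Σxᵢ = 125 − 21 = 104 and n = 33 − 13 = 20.

n = 20 one-hour windows with total 104 arrivals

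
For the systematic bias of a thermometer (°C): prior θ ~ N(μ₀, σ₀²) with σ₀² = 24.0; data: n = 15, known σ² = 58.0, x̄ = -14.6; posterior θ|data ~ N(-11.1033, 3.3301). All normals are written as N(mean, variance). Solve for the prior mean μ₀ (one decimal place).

The posterior mean is a precision-weighted average: μ_n = (τ₀μ₀ + τ_data·x̄)/(τ₀+τ_data), with τ₀=1/σ₀² and τ_data=n/σ².
Here τ₀ = 1/24.0 = 0.041667 and τ_data = 15/58.0 = 0.258621, so τ_n = 0.300288.
Rearranging for μ₀: μ₀ = (μ_n·τ_n − τ_data·x̄)/τ₀ = (-11.1033·0.300288 − 0.258621·-14.6) / 0.041667 = 0.441679/0.041667 ≈ 10.6.

μ₀ = 10.6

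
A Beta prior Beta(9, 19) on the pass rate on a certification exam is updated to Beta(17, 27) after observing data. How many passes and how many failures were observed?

8 passes and 8 failures

Under Beta–binomial conjugacy the posterior parameters are (α+s, β+f).
So s = 17 − 9 = 8 and f = 27 − 19 = 8.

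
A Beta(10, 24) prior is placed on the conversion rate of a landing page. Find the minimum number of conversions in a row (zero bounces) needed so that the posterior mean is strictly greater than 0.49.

k = 14

After k conversions and 0 bounces the posterior is Beta(10+k, 24), with mean (10+k)/(10+24+k).
Set (10+k)/(34+k) > 0.49 and solve: k > (0.49·34 − 10)/(1 − 0.49) = 13.059.
The smallest integer exceeding 13.059 is 14, and checking k=14: (24)/(48) = 0.5000 > 0.49.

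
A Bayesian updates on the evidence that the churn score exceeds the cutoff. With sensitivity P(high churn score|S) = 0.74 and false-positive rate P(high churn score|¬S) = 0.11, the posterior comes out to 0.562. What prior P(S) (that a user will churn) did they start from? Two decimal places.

In odds form, posterior odds = prior odds × likelihood ratio, so prior odds = posterior odds ÷ LR.
Posterior odds = 0.562/(1−0.562) = 1.2831. LR = 0.74/0.11 = 6.7273.
Prior odds = 1.2831/6.7273 = 0.1907, so P(S) = 0.1907/(1+0.1907) ≈ 0.16.

P(S) = 0.16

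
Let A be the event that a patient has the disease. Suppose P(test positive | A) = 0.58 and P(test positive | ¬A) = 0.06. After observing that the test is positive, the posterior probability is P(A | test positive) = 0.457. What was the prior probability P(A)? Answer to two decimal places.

Bayes' rule in odds form gives O(A|E) = O(A)·[P(E|A)/P(E|¬A)], hence O(A) = O(A|E)/LR.
Posterior odds = 0.457/(1−0.457) = 0.8416. LR = 0.58/0.06 = 9.6667.
Prior odds = 0.8416/9.6667 = 0.0871, so P(A) = 0.0871/(1+0.0871) ≈ 0.08.

P(A) = 0.08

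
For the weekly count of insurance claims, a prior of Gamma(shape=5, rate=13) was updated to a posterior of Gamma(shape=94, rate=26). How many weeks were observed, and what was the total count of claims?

n = 13 weeks with total 89 claims

Gamma–Poisson conjugacy: posterior shape = α + Σxᵢ, posterior rate = β + n.
Matching: Σxᵢ = 94 − 5 = 89 and n = 26 − 13 = 13.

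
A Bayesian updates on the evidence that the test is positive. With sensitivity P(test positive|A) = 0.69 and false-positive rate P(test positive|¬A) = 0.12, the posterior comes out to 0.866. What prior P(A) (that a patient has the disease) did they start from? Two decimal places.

P(A) = 0.53

Bayes' rule in odds form gives O(A|E) = O(A)·[P(E|A)/P(E|¬A)], hence O(A) = O(A|E)/LR.
Posterior odds = 0.866/(1−0.866) = 6.4627. LR = 0.69/0.12 = 5.7500.
Prior odds = 6.4627/5.7500 = 1.1239, so P(A) = 1.1239/(1+1.1239) ≈ 0.53.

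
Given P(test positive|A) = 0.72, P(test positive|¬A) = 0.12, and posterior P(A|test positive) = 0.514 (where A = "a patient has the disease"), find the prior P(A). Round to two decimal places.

In odds form, posterior odds = prior odds × likelihood ratio, so prior odds = posterior odds ÷ LR.
Posterior odds = 0.514/(1−0.514) = 1.0576. LR = 0.72/0.12 = 6.0000.
Prior odds = 1.0576/6.0000 = 0.1763, so P(A) = 0.1763/(1+0.1763) ≈ 0.15.

P(A) = 0.15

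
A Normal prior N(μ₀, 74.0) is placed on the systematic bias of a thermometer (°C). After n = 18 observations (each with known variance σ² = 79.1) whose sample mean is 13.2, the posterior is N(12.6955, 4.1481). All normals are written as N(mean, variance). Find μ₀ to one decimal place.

With known observation variance, the Normal–Normal posterior has precision τ_n = τ₀ + n/σ² and mean μ_n = (τ₀μ₀ + (n/σ²)x̄)/τ_n.
Here τ₀ = 1/74.0 = 0.013514 and τ_data = 18/79.1 = 0.227560, so τ_n = 0.241074.
Rearranging for μ₀: μ₀ = (μ_n·τ_n − τ_data·x̄)/τ₀ = (12.6955·0.241074 − 0.227560·13.2) / 0.013514 = 0.056763/0.013514 ≈ 4.2.

μ₀ = 4.2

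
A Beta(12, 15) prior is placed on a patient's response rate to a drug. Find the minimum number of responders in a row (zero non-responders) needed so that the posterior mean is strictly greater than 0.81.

k = 52

After k responders and 0 non-responders the posterior is Beta(12+k, 15), with mean (12+k)/(12+15+k).
Set (12+k)/(27+k) > 0.81 and solve: k > (0.81·27 − 12)/(1 − 0.81) = 51.947.
The smallest integer exceeding 51.947 is 52.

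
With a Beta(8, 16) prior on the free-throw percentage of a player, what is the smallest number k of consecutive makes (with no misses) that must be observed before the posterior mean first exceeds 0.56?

k = 13

After k makes and 0 misses the posterior is Beta(8+k, 16), with mean (8+k)/(8+16+k).
Set (8+k)/(24+k) > 0.56 and solve: k > (0.56·24 − 8)/(1 − 0.56) = 12.364.
The smallest integer exceeding 12.364 is 13, and checking k=13: (21)/(37) = 0.5676 > 0.56.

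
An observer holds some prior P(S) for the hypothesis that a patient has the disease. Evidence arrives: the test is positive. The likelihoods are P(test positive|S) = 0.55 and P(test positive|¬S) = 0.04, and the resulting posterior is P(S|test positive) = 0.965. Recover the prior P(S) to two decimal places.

P(S) = 0.67

Bayes' rule in odds form gives O(S|E) = O(S)·[P(E|S)/P(E|¬S)], hence O(S) = O(S|E)/LR.
Posterior odds = 0.965/(1−0.965) = 27.5714. LR = 0.55/0.04 = 13.7500.
Prior odds = 27.5714/13.7500 = 2.0052, so P(S) = 2.0052/(1+2.0052) ≈ 0.67.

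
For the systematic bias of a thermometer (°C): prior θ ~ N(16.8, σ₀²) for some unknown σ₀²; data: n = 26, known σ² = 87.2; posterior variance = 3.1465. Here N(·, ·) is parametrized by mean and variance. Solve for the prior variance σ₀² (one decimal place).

σ₀² = 50.9

Posterior precision equals prior precision plus data precision: 1/σ_n² = 1/σ₀² + n/σ².
So 1/σ₀² = 1/3.1465 − 26/87.2 = 0.317813 − 0.298165 = 0.019648.
Hence σ₀² = 1/0.019648 ≈ 50.9.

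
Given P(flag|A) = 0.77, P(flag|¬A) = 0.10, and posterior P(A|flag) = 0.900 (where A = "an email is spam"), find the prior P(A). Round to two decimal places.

In odds form, posterior odds = prior odds × likelihood ratio, so prior odds = posterior odds ÷ LR.
Posterior odds = 0.900/(1−0.900) = 9.0000. LR = 0.77/0.10 = 7.7000.
Prior odds = 9.0000/7.7000 = 1.1688, so P(A) = 1.1688/(1+1.1688) ≈ 0.54.

P(A) = 0.54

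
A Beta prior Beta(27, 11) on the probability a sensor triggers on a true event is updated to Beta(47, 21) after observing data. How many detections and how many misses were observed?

20 detections and 10 misses

Under Beta–binomial conjugacy the posterior parameters are (α+s, β+f).
So s = 47 − 27 = 20 and f = 21 − 11 = 10.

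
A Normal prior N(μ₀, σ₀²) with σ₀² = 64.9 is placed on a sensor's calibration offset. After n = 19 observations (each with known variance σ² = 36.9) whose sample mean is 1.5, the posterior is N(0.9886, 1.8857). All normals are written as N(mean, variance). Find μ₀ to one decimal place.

With known observation variance, the Normal–Normal posterior has precision τ_n = τ₀ + n/σ² and mean μ_n = (τ₀μ₀ + (n/σ²)x̄)/τ_n.
Here τ₀ = 1/64.9 = 0.015408 and τ_data = 19/36.9 = 0.514905, so τ_n = 0.530313.
Rearranging for μ₀: μ₀ = (μ_n·τ_n − τ_data·x̄)/τ₀ = (0.9886·0.530313 − 0.514905·1.5) / 0.015408 = -0.248090/0.015408 ≈ -16.1.

μ₀ = -16.1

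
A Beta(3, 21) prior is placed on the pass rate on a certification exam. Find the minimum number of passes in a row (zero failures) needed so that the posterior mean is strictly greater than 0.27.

k = 5

After k passes and 0 failures the posterior is Beta(3+k, 21), with mean (3+k)/(3+21+k).
Set (3+k)/(24+k) > 0.27 and solve: k > (0.27·24 − 3)/(1 − 0.27) = 4.767.
The smallest integer exceeding 4.767 is 5, and checking k=5: (8)/(29) = 0.2759 > 0.27.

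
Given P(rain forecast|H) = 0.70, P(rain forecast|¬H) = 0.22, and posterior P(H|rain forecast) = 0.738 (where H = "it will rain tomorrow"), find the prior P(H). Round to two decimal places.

In odds form, posterior odds = prior odds × likelihood ratio, so prior odds = posterior odds ÷ LR.
Posterior odds = 0.738/(1−0.738) = 2.8168. LR = 0.70/0.22 = 3.1818.
Prior odds = 2.8168/3.1818 = 0.8853, so P(H) = 0.8853/(1+0.8853) ≈ 0.47.

P(H) = 0.47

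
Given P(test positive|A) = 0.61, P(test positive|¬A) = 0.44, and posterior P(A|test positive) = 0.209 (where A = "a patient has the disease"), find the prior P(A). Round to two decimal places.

Bayes' rule in odds form gives O(A|E) = O(A)·[P(E|A)/P(E|¬A)], hence O(A) = O(A|E)/LR.
Posterior odds = 0.209/(1−0.209) = 0.2642. LR = 0.61/0.44 = 1.3864.
Prior odds = 0.2642/1.3864 = 0.1906, so P(A) = 0.1906/(1+0.1906) ≈ 0.16.

P(A) = 0.16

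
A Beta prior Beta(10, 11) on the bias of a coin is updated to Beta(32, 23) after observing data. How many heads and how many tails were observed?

Under Beta–binomial conjugacy the posterior parameters are (a+s, b+f).
So s = 32 − 10 = 22 and f = 23 − 11 = 12.

22 heads and 12 tails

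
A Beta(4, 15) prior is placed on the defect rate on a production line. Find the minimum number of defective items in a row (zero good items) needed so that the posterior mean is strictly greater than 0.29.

After k defective items and 0 good items the posterior is Beta(4+k, 15), with mean (4+k)/(4+15+k).
Set (4+k)/(19+k) > 0.29 and solve: k > (0.29·19 − 4)/(1 − 0.29) = 2.127.
The smallest integer exceeding 2.127 is 3, and checking k=3: (7)/(22) = 0.3182 > 0.29.

k = 3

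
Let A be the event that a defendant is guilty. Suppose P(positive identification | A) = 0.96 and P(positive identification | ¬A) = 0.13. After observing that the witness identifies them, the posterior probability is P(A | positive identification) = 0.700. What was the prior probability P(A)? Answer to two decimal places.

P(A) = 0.24

In odds form, posterior odds = prior odds × likelihood ratio, so prior odds = posterior odds ÷ LR.
Posterior odds = 0.700/(1−0.700) = 2.3333. LR = 0.96/0.13 = 7.3846.
Prior odds = 2.3333/7.3846 = 0.3160, so P(A) = 0.3160/(1+0.3160) ≈ 0.24.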